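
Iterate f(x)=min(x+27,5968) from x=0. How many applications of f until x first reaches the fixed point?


Step 1: x=0, cap=5968, increment=27
Step 2: x grows by 27 each step until capped at 5968; fixed point is x=5968
Step 3: iterations = ceil(5968/27) = 222

222


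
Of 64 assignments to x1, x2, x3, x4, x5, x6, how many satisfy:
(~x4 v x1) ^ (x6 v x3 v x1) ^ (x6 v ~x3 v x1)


CNF with 3 clauses over 6 vars (64 assignments).
An assignment satisfies CNF iff every clause has >=1 true literal.
Check each row (bits = x1,x2,x3,x4,x5,x6; clause T/F shown):
  row 0 [000000]: clauses=TFT -> 0
  row 1 [000001]: clauses=TTT -> 1
  row 2 [000010]: clauses=TFT -> 0
  row 3 [000011]: clauses=TTT -> 1
  row 4 [000100]: clauses=FFT -> 0
  (every remaining row is evaluated the same way; all 64 results are listed next)
Full result column, 8 rows per line (x1,x2,x3 fixed per line; x4,x5,x6 runs 000..111 left to right):
  rows 0-7 [x1,x2,x3=000]: 01010000  (ones: 2)
  rows 8-15 [x1,x2,x3=001]: 01010000  (ones: 2)
  rows 16-23 [x1,x2,x3=010]: 01010000  (ones: 2)
  rows 24-31 [x1,x2,x3=011]: 01010000  (ones: 2)
  rows 32-39 [x1,x2,x3=100]: 11111111  (ones: 8)
  rows 40-47 [x1,x2,x3=101]: 11111111  (ones: 8)
  rows 48-55 [x1,x2,x3=110]: 11111111  (ones: 8)
  rows 56-63 [x1,x2,x3=111]: 11111111  (ones: 8)
Satisfying assignments = 2+2+2+2+8+8+8+8 = 40

40


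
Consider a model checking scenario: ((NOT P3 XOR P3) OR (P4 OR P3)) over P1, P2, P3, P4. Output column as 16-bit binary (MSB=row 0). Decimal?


Formula: ((NOT P3 XOR P3) OR (P4 OR P3)) over P1, P2, P3, P4 (16 rows)
Evaluate each row (bits = P1,P2,P3,P4, MSB first):
  row 0 [0000]: ((NOT 0 XOR 0) OR (0 OR 0)) -> 1
  row 1 [0001]: ((NOT 0 XOR 0) OR (1 OR 0)) -> 1
  row 2 [0010]: ((NOT 1 XOR 1) OR (0 OR 1)) -> 1
  row 3 [0011]: ((NOT 1 XOR 1) OR (1 OR 1)) -> 1
  row 4 [0100]: ((NOT 0 XOR 0) OR (0 OR 0)) -> 1
  row 5 [0101]: ((NOT 0 XOR 0) OR (1 OR 0)) -> 1
  row 6 [0110]: ((NOT 1 XOR 1) OR (0 OR 1)) -> 1
  row 7 [0111]: ((NOT 1 XOR 1) OR (1 OR 1)) -> 1
  row 8 [1000]: ((NOT 0 XOR 0) OR (0 OR 0)) -> 1
  row 9 [1001]: ((NOT 0 XOR 0) OR (1 OR 0)) -> 1
  row 10 [1010]: ((NOT 1 XOR 1) OR (0 OR 1)) -> 1
  row 11 [1011]: ((NOT 1 XOR 1) OR (1 OR 1)) -> 1
  row 12 [1100]: ((NOT 0 XOR 0) OR (0 OR 0)) -> 1
  row 13 [1101]: ((NOT 0 XOR 0) OR (1 OR 0)) -> 1
  row 14 [1110]: ((NOT 1 XOR 1) OR (0 OR 1)) -> 1
  row 15 [1111]: ((NOT 1 XOR 1) OR (1 OR 1)) -> 1
Full result column, 4 rows per line (P1,P2 fixed per line; P3,P4 runs 00..11 left to right):
  rows 0-3 [P1,P2=00]: 1111  = hex F
  rows 4-7 [P1,P2=01]: 1111  = hex F
  rows 8-11 [P1,P2=10]: 1111  = hex F
  rows 12-15 [P1,P2=11]: 1111  = hex F
Output column (row 0 .. row 15) = 1111111111111111
Output column grouped in 4s = 1111 1111 1111 1111 = 0xFFFF
Convert to decimal digit by digit (value = value*16 + digit):
  F -> 15
  15*16 + 15 (F) = 255
  255*16 + 15 (F) = 4095
  4095*16 + 15 (F) = 65535
Decimal = 65535

65535


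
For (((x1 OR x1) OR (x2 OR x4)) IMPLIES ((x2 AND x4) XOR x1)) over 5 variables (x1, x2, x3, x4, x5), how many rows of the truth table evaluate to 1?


Formula: (((x1 OR x1) OR (x2 OR x4)) IMPLIES ((x2 AND x4) XOR x1)) over 5 vars (32 rows)
Evaluate each row (x1, x2, x3, x4, x5 as bits, MSB first):
  row 0 [00000]: (((0 OR 0) OR (0 OR 0)) IMPLIES ((0 AND 0) XOR 0)) -> 1
  row 1 [00001]: (((0 OR 0) OR (0 OR 0)) IMPLIES ((0 AND 0) XOR 0)) -> 1
  row 2 [00010]: (((0 OR 0) OR (0 OR 1)) IMPLIES ((0 AND 1) XOR 0)) -> 0
  row 3 [00011]: (((0 OR 0) OR (0 OR 1)) IMPLIES ((0 AND 1) XOR 0)) -> 0
  row 4 [00100]: (((0 OR 0) OR (0 OR 0)) IMPLIES ((0 AND 0) XOR 0)) -> 1
  row 5 [00101]: (((0 OR 0) OR (0 OR 0)) IMPLIES ((0 AND 0) XOR 0)) -> 1
  row 6 [00110]: (((0 OR 0) OR (0 OR 1)) IMPLIES ((0 AND 1) XOR 0)) -> 0
  row 7 [00111]: (((0 OR 0) OR (0 OR 1)) IMPLIES ((0 AND 1) XOR 0)) -> 0
  row 8 [01000]: (((0 OR 0) OR (1 OR 0)) IMPLIES ((1 AND 0) XOR 0)) -> 0
  row 9 [01001]: (((0 OR 0) OR (1 OR 0)) IMPLIES ((1 AND 0) XOR 0)) -> 0
  row 10 [01010]: (((0 OR 0) OR (1 OR 1)) IMPLIES ((1 AND 1) XOR 0)) -> 1
  row 11 [01011]: (((0 OR 0) OR (1 OR 1)) IMPLIES ((1 AND 1) XOR 0)) -> 1
  row 12 [01100]: (((0 OR 0) OR (1 OR 0)) IMPLIES ((1 AND 0) XOR 0)) -> 0
  row 13 [01101]: (((0 OR 0) OR (1 OR 0)) IMPLIES ((1 AND 0) XOR 0)) -> 0
  row 14 [01110]: (((0 OR 0) OR (1 OR 1)) IMPLIES ((1 AND 1) XOR 0)) -> 1
  row 15 [01111]: (((0 OR 0) OR (1 OR 1)) IMPLIES ((1 AND 1) XOR 0)) -> 1
  row 16 [10000]: (((1 OR 1) OR (0 OR 0)) IMPLIES ((0 AND 0) XOR 1)) -> 1
  row 17 [10001]: (((1 OR 1) OR (0 OR 0)) IMPLIES ((0 AND 0) XOR 1)) -> 1
  row 18 [10010]: (((1 OR 1) OR (0 OR 1)) IMPLIES ((0 AND 1) XOR 1)) -> 1
  row 19 [10011]: (((1 OR 1) OR (0 OR 1)) IMPLIES ((0 AND 1) XOR 1)) -> 1
  row 20 [10100]: (((1 OR 1) OR (0 OR 0)) IMPLIES ((0 AND 0) XOR 1)) -> 1
  row 21 [10101]: (((1 OR 1) OR (0 OR 0)) IMPLIES ((0 AND 0) XOR 1)) -> 1
  row 22 [10110]: (((1 OR 1) OR (0 OR 1)) IMPLIES ((0 AND 1) XOR 1)) -> 1
  row 23 [10111]: (((1 OR 1) OR (0 OR 1)) IMPLIES ((0 AND 1) XOR 1)) -> 1
  row 24 [11000]: (((1 OR 1) OR (1 OR 0)) IMPLIES ((1 AND 0) XOR 1)) -> 1
  row 25 [11001]: (((1 OR 1) OR (1 OR 0)) IMPLIES ((1 AND 0) XOR 1)) -> 1
  row 26 [11010]: (((1 OR 1) OR (1 OR 1)) IMPLIES ((1 AND 1) XOR 1)) -> 0
  row 27 [11011]: (((1 OR 1) OR (1 OR 1)) IMPLIES ((1 AND 1) XOR 1)) -> 0
  row 28 [11100]: (((1 OR 1) OR (1 OR 0)) IMPLIES ((1 AND 0) XOR 1)) -> 1
  row 29 [11101]: (((1 OR 1) OR (1 OR 0)) IMPLIES ((1 AND 0) XOR 1)) -> 1
  row 30 [11110]: (((1 OR 1) OR (1 OR 1)) IMPLIES ((1 AND 1) XOR 1)) -> 0
  row 31 [11111]: (((1 OR 1) OR (1 OR 1)) IMPLIES ((1 AND 1) XOR 1)) -> 0
Full result column, 8 rows per line (x1,x2 fixed per line; x3,x4,x5 runs 000..111 left to right):
  rows 0-7 [x1,x2=00]: 11001100  (ones: 4)
  rows 8-15 [x1,x2=01]: 00110011  (ones: 4)
  rows 16-23 [x1,x2=10]: 11111111  (ones: 8)
  rows 24-31 [x1,x2=11]: 11001100  (ones: 4)
Count of 1-rows = 4+4+8+4 = 20

20


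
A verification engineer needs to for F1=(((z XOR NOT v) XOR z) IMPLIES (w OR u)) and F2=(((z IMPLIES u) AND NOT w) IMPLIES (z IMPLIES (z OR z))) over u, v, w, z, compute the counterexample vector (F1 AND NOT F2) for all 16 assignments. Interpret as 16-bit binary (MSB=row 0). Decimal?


F1 = (((z XOR NOT v) XOR z) IMPLIES (w OR u))
F2 = (((z IMPLIES u) AND NOT w) IMPLIES (z IMPLIES (z OR z)))
Counterexample to F1=>F2 is where F1=1 and F2=0.
Evaluate each row (bits = u,v,w,z, MSB first):
  row 0 [0000]: F1=0 F2=1 -> F1&~F2 -> 0
  row 1 [0001]: F1=0 F2=1 -> F1&~F2 -> 0
  row 2 [0010]: F1=1 F2=1 -> F1&~F2 -> 0
  row 3 [0011]: F1=1 F2=1 -> F1&~F2 -> 0
  row 4 [0100]: F1=1 F2=1 -> F1&~F2 -> 0
  row 5 [0101]: F1=1 F2=1 -> F1&~F2 -> 0
  row 6 [0110]: F1=1 F2=1 -> F1&~F2 -> 0
  row 7 [0111]: F1=1 F2=1 -> F1&~F2 -> 0
  row 8 [1000]: F1=1 F2=1 -> F1&~F2 -> 0
  row 9 [1001]: F1=1 F2=1 -> F1&~F2 -> 0
  row 10 [1010]: F1=1 F2=1 -> F1&~F2 -> 0
  row 11 [1011]: F1=1 F2=1 -> F1&~F2 -> 0
  row 12 [1100]: F1=1 F2=1 -> F1&~F2 -> 0
  row 13 [1101]: F1=1 F2=1 -> F1&~F2 -> 0
  row 14 [1110]: F1=1 F2=1 -> F1&~F2 -> 0
  row 15 [1111]: F1=1 F2=1 -> F1&~F2 -> 0
Full result column, 4 rows per line (u,v fixed per line; w,z runs 00..11 left to right):
  rows 0-3 [u,v=00]: 0000  = hex 0
  rows 4-7 [u,v=01]: 0000  = hex 0
  rows 8-11 [u,v=10]: 0000  = hex 0
  rows 12-15 [u,v=11]: 0000  = hex 0
Counterexample vector (row 0 .. row 15) = 0000000000000000
Output column grouped in 4s = 0000 0000 0000 0000 = 0x0000
Convert to decimal digit by digit (value = value*16 + digit):
  0 -> 0
  0*16 + 0 = 0
  0*16 + 0 = 0
  0*16 + 0 = 0
Decimal = 0

0


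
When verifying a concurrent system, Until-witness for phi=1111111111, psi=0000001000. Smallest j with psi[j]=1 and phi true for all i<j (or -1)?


(phi U psi) at 0: need smallest j with psi[j]=1 and phi[i]=1 for all i in [0,j).
Scan from step 0:
  step 0: phi=1, psi=0 -> continue
  step 1: phi=1, psi=0 -> continue
  step 2: phi=1, psi=0 -> continue
  step 3: phi=1, psi=0 -> continue
  step 6: psi=1 and phi held for [0,6) -> witness found
Witness step = 6

6


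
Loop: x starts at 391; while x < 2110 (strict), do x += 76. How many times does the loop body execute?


Step 1: x goes from 391 toward 2110 by 76; the body runs while x<2110, so iterations = ceil((bound-start)/step)
Step 2: Distance=1719
Step 3: ceil(1719/76)=23

23


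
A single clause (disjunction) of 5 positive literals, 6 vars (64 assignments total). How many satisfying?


Step 1: Total=2^6=64
Step 2: Unsat when all 5 false: 2^1=2
Step 3: Sat=64-2=62

62


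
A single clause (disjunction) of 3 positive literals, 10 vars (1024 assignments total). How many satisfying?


Step 1: Total=2^10=1024
Step 2: Unsat when all 3 false: 2^7=128
Step 3: Sat=1024-128=896

896


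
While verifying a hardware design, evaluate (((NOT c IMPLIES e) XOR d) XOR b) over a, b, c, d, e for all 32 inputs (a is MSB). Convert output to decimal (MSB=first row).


Formula: (((NOT c IMPLIES e) XOR d) XOR b) over a, b, c, d, e (32 rows)
Evaluate each row (bits = a,b,c,d,e, MSB first):
  row 0 [00000]: (((NOT 0 IMPLIES 0) XOR 0) XOR 0) -> 0
  row 1 [00001]: (((NOT 0 IMPLIES 1) XOR 0) XOR 0) -> 1
  row 2 [00010]: (((NOT 0 IMPLIES 0) XOR 1) XOR 0) -> 1
  row 3 [00011]: (((NOT 0 IMPLIES 1) XOR 1) XOR 0) -> 0
  row 4 [00100]: (((NOT 1 IMPLIES 0) XOR 0) XOR 0) -> 1
  row 5 [00101]: (((NOT 1 IMPLIES 1) XOR 0) XOR 0) -> 1
  row 6 [00110]: (((NOT 1 IMPLIES 0) XOR 1) XOR 0) -> 0
  row 7 [00111]: (((NOT 1 IMPLIES 1) XOR 1) XOR 0) -> 0
  row 8 [01000]: (((NOT 0 IMPLIES 0) XOR 0) XOR 1) -> 1
  row 9 [01001]: (((NOT 0 IMPLIES 1) XOR 0) XOR 1) -> 0
  row 10 [01010]: (((NOT 0 IMPLIES 0) XOR 1) XOR 1) -> 0
  row 11 [01011]: (((NOT 0 IMPLIES 1) XOR 1) XOR 1) -> 1
  row 12 [01100]: (((NOT 1 IMPLIES 0) XOR 0) XOR 1) -> 0
  row 13 [01101]: (((NOT 1 IMPLIES 1) XOR 0) XOR 1) -> 0
  row 14 [01110]: (((NOT 1 IMPLIES 0) XOR 1) XOR 1) -> 1
  row 15 [01111]: (((NOT 1 IMPLIES 1) XOR 1) XOR 1) -> 1
  row 16 [10000]: (((NOT 0 IMPLIES 0) XOR 0) XOR 0) -> 0
  row 17 [10001]: (((NOT 0 IMPLIES 1) XOR 0) XOR 0) -> 1
  row 18 [10010]: (((NOT 0 IMPLIES 0) XOR 1) XOR 0) -> 1
  row 19 [10011]: (((NOT 0 IMPLIES 1) XOR 1) XOR 0) -> 0
  row 20 [10100]: (((NOT 1 IMPLIES 0) XOR 0) XOR 0) -> 1
  row 21 [10101]: (((NOT 1 IMPLIES 1) XOR 0) XOR 0) -> 1
  row 22 [10110]: (((NOT 1 IMPLIES 0) XOR 1) XOR 0) -> 0
  row 23 [10111]: (((NOT 1 IMPLIES 1) XOR 1) XOR 0) -> 0
  row 24 [11000]: (((NOT 0 IMPLIES 0) XOR 0) XOR 1) -> 1
  row 25 [11001]: (((NOT 0 IMPLIES 1) XOR 0) XOR 1) -> 0
  row 26 [11010]: (((NOT 0 IMPLIES 0) XOR 1) XOR 1) -> 0
  row 27 [11011]: (((NOT 0 IMPLIES 1) XOR 1) XOR 1) -> 1
  row 28 [11100]: (((NOT 1 IMPLIES 0) XOR 0) XOR 1) -> 0
  row 29 [11101]: (((NOT 1 IMPLIES 1) XOR 0) XOR 1) -> 0
  row 30 [11110]: (((NOT 1 IMPLIES 0) XOR 1) XOR 1) -> 1
  row 31 [11111]: (((NOT 1 IMPLIES 1) XOR 1) XOR 1) -> 1
Full result column, 4 rows per line (a,b,c fixed per line; d,e runs 00..11 left to right):
  rows 0-3 [a,b,c=000]: 0110  = hex 6
  rows 4-7 [a,b,c=001]: 1100  = hex C
  rows 8-11 [a,b,c=010]: 1001  = hex 9
  rows 12-15 [a,b,c=011]: 0011  = hex 3
  rows 16-19 [a,b,c=100]: 0110  = hex 6
  rows 20-23 [a,b,c=101]: 1100  = hex C
  rows 24-27 [a,b,c=110]: 1001  = hex 9
  rows 28-31 [a,b,c=111]: 0011  = hex 3
Output column (row 0 .. row 31) = 01101100100100110110110010010011
Output column grouped in 4s = 0110 1100 1001 0011 0110 1100 1001 0011 = 0x6C936C93
Convert to decimal digit by digit (value = value*16 + digit):
  6 -> 6
  6*16 + 12 (C) = 108
  108*16 + 9 = 1737
  1737*16 + 3 = 27795
  27795*16 + 6 = 444726
  444726*16 + 12 (C) = 7115628
  7115628*16 + 9 = 113850057
  113850057*16 + 3 = 1821600915
Decimal = 1821600915

1821600915


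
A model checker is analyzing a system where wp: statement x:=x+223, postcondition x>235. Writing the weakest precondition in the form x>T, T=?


Formula: wp(x:=E, P) = P[E/x] (substitute E for x in postcondition)
Step 1: Postcondition: x>235
Step 2: Substitute x+223 for x: x+223>235
Step 3: Solve for x: x > 235-223 = 12

12


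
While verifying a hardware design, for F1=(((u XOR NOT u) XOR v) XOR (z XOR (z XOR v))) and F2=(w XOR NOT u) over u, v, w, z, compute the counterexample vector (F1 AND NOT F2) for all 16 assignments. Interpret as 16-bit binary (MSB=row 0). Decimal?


F1 = (((u XOR NOT u) XOR v) XOR (z XOR (z XOR v)))
F2 = (w XOR NOT u)
Counterexample to F1=>F2 is where F1=1 and F2=0.
Evaluate each row (bits = u,v,w,z, MSB first):
  row 0 [0000]: F1=1 F2=1 -> F1&~F2 -> 0
  row 1 [0001]: F1=1 F2=1 -> F1&~F2 -> 0
  row 2 [0010]: F1=1 F2=0 -> F1&~F2 -> 1
  row 3 [0011]: F1=1 F2=0 -> F1&~F2 -> 1
  row 4 [0100]: F1=1 F2=1 -> F1&~F2 -> 0
  row 5 [0101]: F1=1 F2=1 -> F1&~F2 -> 0
  row 6 [0110]: F1=1 F2=0 -> F1&~F2 -> 1
  row 7 [0111]: F1=1 F2=0 -> F1&~F2 -> 1
  row 8 [1000]: F1=1 F2=0 -> F1&~F2 -> 1
  row 9 [1001]: F1=1 F2=0 -> F1&~F2 -> 1
  row 10 [1010]: F1=1 F2=1 -> F1&~F2 -> 0
  row 11 [1011]: F1=1 F2=1 -> F1&~F2 -> 0
  row 12 [1100]: F1=1 F2=0 -> F1&~F2 -> 1
  row 13 [1101]: F1=1 F2=0 -> F1&~F2 -> 1
  row 14 [1110]: F1=1 F2=1 -> F1&~F2 -> 0
  row 15 [1111]: F1=1 F2=1 -> F1&~F2 -> 0
Full result column, 4 rows per line (u,v fixed per line; w,z runs 00..11 left to right):
  rows 0-3 [u,v=00]: 0011  = hex 3
  rows 4-7 [u,v=01]: 0011  = hex 3
  rows 8-11 [u,v=10]: 1100  = hex C
  rows 12-15 [u,v=11]: 1100  = hex C
Counterexample vector (row 0 .. row 15) = 0011001111001100
Output column grouped in 4s = 0011 0011 1100 1100 = 0x33CC
Convert to decimal digit by digit (value = value*16 + digit):
  3 -> 3
  3*16 + 3 = 51
  51*16 + 12 (C) = 828
  828*16 + 12 (C) = 13260
Decimal = 13260

13260


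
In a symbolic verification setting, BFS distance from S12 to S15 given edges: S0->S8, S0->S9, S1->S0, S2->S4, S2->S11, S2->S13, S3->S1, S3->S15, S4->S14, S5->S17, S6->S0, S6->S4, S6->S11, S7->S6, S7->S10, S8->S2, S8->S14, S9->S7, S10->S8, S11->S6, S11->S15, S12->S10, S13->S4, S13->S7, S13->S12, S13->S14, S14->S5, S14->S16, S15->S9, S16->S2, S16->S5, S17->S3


BFS layer-by-layer from S12:
  dist 0: {S12}
  dist 1: {S10}
  dist 2: {S8}
  dist 3: {S2, S14}
  dist 4: {S4, S5, S11, S13, S16}
  dist 5: {S6, S7, S15, S17}
  -> S15 reached at distance 5
Shortest path length = 5

5


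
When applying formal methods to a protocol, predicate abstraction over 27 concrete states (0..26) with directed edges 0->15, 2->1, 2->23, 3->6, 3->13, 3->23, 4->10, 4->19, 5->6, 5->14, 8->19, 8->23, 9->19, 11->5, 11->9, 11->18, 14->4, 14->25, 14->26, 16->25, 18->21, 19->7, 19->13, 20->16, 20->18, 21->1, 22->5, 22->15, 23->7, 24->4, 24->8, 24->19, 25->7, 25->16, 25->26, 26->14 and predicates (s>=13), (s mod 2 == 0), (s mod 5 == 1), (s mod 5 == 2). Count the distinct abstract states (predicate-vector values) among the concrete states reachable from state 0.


BFS from 0:
Concrete reachable: {0, 15}
Abstract via predicates (s>=13), (s mod 2 == 0), (s mod 5 == 1), (s mod 5 == 2):
  (0,1,0,0) <- {0}
  (1,0,0,0) <- {15}
Distinct abstract states = 2

2


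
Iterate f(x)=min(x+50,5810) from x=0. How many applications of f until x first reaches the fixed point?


Step 1: x=0, cap=5810, increment=50
Step 2: x grows by 50 each step until capped at 5810; fixed point is x=5810
Step 3: iterations = ceil(5810/50) = 117

117


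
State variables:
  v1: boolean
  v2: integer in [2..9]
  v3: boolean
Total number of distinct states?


State space = product of domain sizes of all variables.
Domain sizes:
  v1 (boolean): 2
  v2 (integer in [2..9]): 8
  v3 (boolean): 2
Product = 2 * 8 * 2 = 32

32


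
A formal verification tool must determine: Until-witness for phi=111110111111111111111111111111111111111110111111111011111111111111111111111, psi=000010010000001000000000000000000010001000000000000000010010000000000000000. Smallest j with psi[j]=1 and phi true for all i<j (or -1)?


(phi U psi) at 0: need smallest j with psi[j]=1 and phi[i]=1 for all i in [0,j).
Scan from step 0:
  step 0: phi=1, psi=0 -> continue
  step 1: phi=1, psi=0 -> continue
  step 2: phi=1, psi=0 -> continue
  step 3: phi=1, psi=0 -> continue
  step 4: psi=1 and phi held for [0,4) -> witness found
Witness step = 4

4


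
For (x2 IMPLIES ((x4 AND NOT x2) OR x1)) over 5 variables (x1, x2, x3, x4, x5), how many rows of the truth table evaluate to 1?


Formula: (x2 IMPLIES ((x4 AND NOT x2) OR x1)) over 5 vars (32 rows)
Evaluate each row (x1, x2, x3, x4, x5 as bits, MSB first):
  row 0 [00000]: (0 IMPLIES ((0 AND NOT 0) OR 0)) -> 1
  row 1 [00001]: (0 IMPLIES ((0 AND NOT 0) OR 0)) -> 1
  row 2 [00010]: (0 IMPLIES ((1 AND NOT 0) OR 0)) -> 1
  row 3 [00011]: (0 IMPLIES ((1 AND NOT 0) OR 0)) -> 1
  row 4 [00100]: (0 IMPLIES ((0 AND NOT 0) OR 0)) -> 1
  row 5 [00101]: (0 IMPLIES ((0 AND NOT 0) OR 0)) -> 1
  row 6 [00110]: (0 IMPLIES ((1 AND NOT 0) OR 0)) -> 1
  row 7 [00111]: (0 IMPLIES ((1 AND NOT 0) OR 0)) -> 1
  row 8 [01000]: (1 IMPLIES ((0 AND NOT 1) OR 0)) -> 0
  row 9 [01001]: (1 IMPLIES ((0 AND NOT 1) OR 0)) -> 0
  row 10 [01010]: (1 IMPLIES ((1 AND NOT 1) OR 0)) -> 0
  row 11 [01011]: (1 IMPLIES ((1 AND NOT 1) OR 0)) -> 0
  row 12 [01100]: (1 IMPLIES ((0 AND NOT 1) OR 0)) -> 0
  row 13 [01101]: (1 IMPLIES ((0 AND NOT 1) OR 0)) -> 0
  row 14 [01110]: (1 IMPLIES ((1 AND NOT 1) OR 0)) -> 0
  row 15 [01111]: (1 IMPLIES ((1 AND NOT 1) OR 0)) -> 0
  row 16 [10000]: (0 IMPLIES ((0 AND NOT 0) OR 1)) -> 1
  row 17 [10001]: (0 IMPLIES ((0 AND NOT 0) OR 1)) -> 1
  row 18 [10010]: (0 IMPLIES ((1 AND NOT 0) OR 1)) -> 1
  row 19 [10011]: (0 IMPLIES ((1 AND NOT 0) OR 1)) -> 1
  row 20 [10100]: (0 IMPLIES ((0 AND NOT 0) OR 1)) -> 1
  row 21 [10101]: (0 IMPLIES ((0 AND NOT 0) OR 1)) -> 1
  row 22 [10110]: (0 IMPLIES ((1 AND NOT 0) OR 1)) -> 1
  row 23 [10111]: (0 IMPLIES ((1 AND NOT 0) OR 1)) -> 1
  row 24 [11000]: (1 IMPLIES ((0 AND NOT 1) OR 1)) -> 1
  row 25 [11001]: (1 IMPLIES ((0 AND NOT 1) OR 1)) -> 1
  row 26 [11010]: (1 IMPLIES ((1 AND NOT 1) OR 1)) -> 1
  row 27 [11011]: (1 IMPLIES ((1 AND NOT 1) OR 1)) -> 1
  row 28 [11100]: (1 IMPLIES ((0 AND NOT 1) OR 1)) -> 1
  row 29 [11101]: (1 IMPLIES ((0 AND NOT 1) OR 1)) -> 1
  row 30 [11110]: (1 IMPLIES ((1 AND NOT 1) OR 1)) -> 1
  row 31 [11111]: (1 IMPLIES ((1 AND NOT 1) OR 1)) -> 1
Full result column, 8 rows per line (x1,x2 fixed per line; x3,x4,x5 runs 000..111 left to right):
  rows 0-7 [x1,x2=00]: 11111111  (ones: 8)
  rows 8-15 [x1,x2=01]: 00000000  (ones: 0)
  rows 16-23 [x1,x2=10]: 11111111  (ones: 8)
  rows 24-31 [x1,x2=11]: 11111111  (ones: 8)
Count of 1-rows = 8+0+8+8 = 24

24


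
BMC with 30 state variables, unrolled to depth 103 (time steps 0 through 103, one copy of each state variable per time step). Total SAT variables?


BMC unrolls to depth k, creating one copy of each state var for steps 0..k.
Step count = 103 + 1 = 104 (steps 0 through 103)
Vars per step = 30
Total = 30 * 104 = 3120

3120


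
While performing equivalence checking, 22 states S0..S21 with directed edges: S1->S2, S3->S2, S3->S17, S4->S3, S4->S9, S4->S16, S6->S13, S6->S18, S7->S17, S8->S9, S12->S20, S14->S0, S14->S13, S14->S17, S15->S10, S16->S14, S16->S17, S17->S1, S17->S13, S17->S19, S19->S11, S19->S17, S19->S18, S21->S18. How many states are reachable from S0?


BFS from S0:
  layer 0: {S0}
Reachable set: {S0}
Count = 1

1


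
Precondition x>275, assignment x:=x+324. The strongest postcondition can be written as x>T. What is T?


Formula: sp(P, x:=E) = exists old_x. (x = E[old_x/x]) AND P[old_x/x] (old_x is the value of x before the assignment; eliminate old_x by solving x = E[old_x/x] for old_x)
Step 1: Precondition P: x>275, i.e. old_x > 275
Step 2: Assignment gives x = old_x + 324, so old_x = x - 324
Step 3: Substitute into P: x - 324 > 275
Step 4: Simplify: x > 275+324 = 599

599


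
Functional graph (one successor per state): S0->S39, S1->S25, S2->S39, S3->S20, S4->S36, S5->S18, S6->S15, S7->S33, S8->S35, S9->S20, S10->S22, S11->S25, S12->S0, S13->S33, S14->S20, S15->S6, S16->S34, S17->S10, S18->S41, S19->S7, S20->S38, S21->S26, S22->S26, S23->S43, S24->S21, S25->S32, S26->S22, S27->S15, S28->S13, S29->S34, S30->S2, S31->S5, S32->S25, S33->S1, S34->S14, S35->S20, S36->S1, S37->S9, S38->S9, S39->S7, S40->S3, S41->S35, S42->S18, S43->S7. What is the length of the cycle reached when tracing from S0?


Trace from S0 until a state repeats:
  S0 -> S39 -> S7 -> S33 -> S1 -> S25 -> S32 -> S25
S25 first seen at step 5, revisited at step 7.
Cycle length = 7 - 5 = 2

2


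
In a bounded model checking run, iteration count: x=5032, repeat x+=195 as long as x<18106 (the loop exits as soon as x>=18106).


Step 1: x goes from 5032 toward 18106 by 195; the body runs while x<18106, so iterations = ceil((bound-start)/step)
Step 2: Distance=13074
Step 3: ceil(13074/195)=68

68


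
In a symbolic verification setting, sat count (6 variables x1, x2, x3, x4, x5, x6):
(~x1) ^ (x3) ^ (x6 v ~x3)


CNF with 3 clauses over 6 vars (64 assignments).
An assignment satisfies CNF iff every clause has >=1 true literal.
Check each row (bits = x1,x2,x3,x4,x5,x6; clause T/F shown):
  row 0 [000000]: clauses=TFT -> 0
  row 1 [000001]: clauses=TFT -> 0
  row 2 [000010]: clauses=TFT -> 0
  row 3 [000011]: clauses=TFT -> 0
  row 4 [000100]: clauses=TFT -> 0
  (every remaining row is evaluated the same way; all 64 results are listed next)
Full result column, 8 rows per line (x1,x2,x3 fixed per line; x4,x5,x6 runs 000..111 left to right):
  rows 0-7 [x1,x2,x3=000]: 00000000  (ones: 0)
  rows 8-15 [x1,x2,x3=001]: 01010101  (ones: 4)
  rows 16-23 [x1,x2,x3=010]: 00000000  (ones: 0)
  rows 24-31 [x1,x2,x3=011]: 01010101  (ones: 4)
  rows 32-39 [x1,x2,x3=100]: 00000000  (ones: 0)
  rows 40-47 [x1,x2,x3=101]: 00000000  (ones: 0)
  rows 48-55 [x1,x2,x3=110]: 00000000  (ones: 0)
  rows 56-63 [x1,x2,x3=111]: 00000000  (ones: 0)
Satisfying assignments = 0+4+0+4+0+0+0+0 = 8

8


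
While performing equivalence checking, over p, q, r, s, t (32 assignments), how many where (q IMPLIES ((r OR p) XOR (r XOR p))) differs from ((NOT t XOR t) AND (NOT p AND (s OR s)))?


F1 = (q IMPLIES ((r OR p) XOR (r XOR p)))
F2 = ((NOT t XOR t) AND (NOT p AND (s OR s)))
Evaluate both on each of 32 rows (bits = p,q,r,s,t):
  row 0 [00000]: F1=1 F2=0 (differ) -> 1
  row 1 [00001]: F1=1 F2=0 (differ) -> 1
  row 2 [00010]: F1=1 F2=1 -> 0
  row 3 [00011]: F1=1 F2=1 -> 0
  row 4 [00100]: F1=1 F2=0 (differ) -> 1
  row 5 [00101]: F1=1 F2=0 (differ) -> 1
  row 6 [00110]: F1=1 F2=1 -> 0
  row 7 [00111]: F1=1 F2=1 -> 0
  row 8 [01000]: F1=0 F2=0 -> 0
  row 9 [01001]: F1=0 F2=0 -> 0
  row 10 [01010]: F1=0 F2=1 (differ) -> 1
  row 11 [01011]: F1=0 F2=1 (differ) -> 1
  row 12 [01100]: F1=0 F2=0 -> 0
  row 13 [01101]: F1=0 F2=0 -> 0
  row 14 [01110]: F1=0 F2=1 (differ) -> 1
  row 15 [01111]: F1=0 F2=1 (differ) -> 1
  row 16 [10000]: F1=1 F2=0 (differ) -> 1
  row 17 [10001]: F1=1 F2=0 (differ) -> 1
  row 18 [10010]: F1=1 F2=0 (differ) -> 1
  row 19 [10011]: F1=1 F2=0 (differ) -> 1
  row 20 [10100]: F1=1 F2=0 (differ) -> 1
  row 21 [10101]: F1=1 F2=0 (differ) -> 1
  row 22 [10110]: F1=1 F2=0 (differ) -> 1
  row 23 [10111]: F1=1 F2=0 (differ) -> 1
  row 24 [11000]: F1=0 F2=0 -> 0
  row 25 [11001]: F1=0 F2=0 -> 0
  row 26 [11010]: F1=0 F2=0 -> 0
  row 27 [11011]: F1=0 F2=0 -> 0
  row 28 [11100]: F1=1 F2=0 (differ) -> 1
  row 29 [11101]: F1=1 F2=0 (differ) -> 1
  row 30 [11110]: F1=1 F2=0 (differ) -> 1
  row 31 [11111]: F1=1 F2=0 (differ) -> 1
Full result column, 8 rows per line (p,q fixed per line; r,s,t runs 000..111 left to right):
  rows 0-7 [p,q=00]: 11001100  (ones: 4)
  rows 8-15 [p,q=01]: 00110011  (ones: 4)
  rows 16-23 [p,q=10]: 11111111  (ones: 8)
  rows 24-31 [p,q=11]: 00001111  (ones: 4)
Disagreements = 4+4+8+4 = 20

20


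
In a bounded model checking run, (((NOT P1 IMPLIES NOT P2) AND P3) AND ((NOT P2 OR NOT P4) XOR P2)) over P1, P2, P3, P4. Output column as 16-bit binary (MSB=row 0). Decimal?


Formula: (((NOT P1 IMPLIES NOT P2) AND P3) AND ((NOT P2 OR NOT P4) XOR P2)) over P1, P2, P3, P4 (16 rows)
Evaluate each row (bits = P1,P2,P3,P4, MSB first):
  row 0 [0000]: (((NOT 0 IMPLIES NOT 0) AND 0) AND ((NOT 0 OR NOT 0) XOR 0)) -> 0
  row 1 [0001]: (((NOT 0 IMPLIES NOT 0) AND 0) AND ((NOT 0 OR NOT 1) XOR 0)) -> 0
  row 2 [0010]: (((NOT 0 IMPLIES NOT 0) AND 1) AND ((NOT 0 OR NOT 0) XOR 0)) -> 1
  row 3 [0011]: (((NOT 0 IMPLIES NOT 0) AND 1) AND ((NOT 0 OR NOT 1) XOR 0)) -> 1
  row 4 [0100]: (((NOT 0 IMPLIES NOT 1) AND 0) AND ((NOT 1 OR NOT 0) XOR 1)) -> 0
  row 5 [0101]: (((NOT 0 IMPLIES NOT 1) AND 0) AND ((NOT 1 OR NOT 1) XOR 1)) -> 0
  row 6 [0110]: (((NOT 0 IMPLIES NOT 1) AND 1) AND ((NOT 1 OR NOT 0) XOR 1)) -> 0
  row 7 [0111]: (((NOT 0 IMPLIES NOT 1) AND 1) AND ((NOT 1 OR NOT 1) XOR 1)) -> 0
  row 8 [1000]: (((NOT 1 IMPLIES NOT 0) AND 0) AND ((NOT 0 OR NOT 0) XOR 0)) -> 0
  row 9 [1001]: (((NOT 1 IMPLIES NOT 0) AND 0) AND ((NOT 0 OR NOT 1) XOR 0)) -> 0
  row 10 [1010]: (((NOT 1 IMPLIES NOT 0) AND 1) AND ((NOT 0 OR NOT 0) XOR 0)) -> 1
  row 11 [1011]: (((NOT 1 IMPLIES NOT 0) AND 1) AND ((NOT 0 OR NOT 1) XOR 0)) -> 1
  row 12 [1100]: (((NOT 1 IMPLIES NOT 1) AND 0) AND ((NOT 1 OR NOT 0) XOR 1)) -> 0
  row 13 [1101]: (((NOT 1 IMPLIES NOT 1) AND 0) AND ((NOT 1 OR NOT 1) XOR 1)) -> 0
  row 14 [1110]: (((NOT 1 IMPLIES NOT 1) AND 1) AND ((NOT 1 OR NOT 0) XOR 1)) -> 0
  row 15 [1111]: (((NOT 1 IMPLIES NOT 1) AND 1) AND ((NOT 1 OR NOT 1) XOR 1)) -> 1
Full result column, 4 rows per line (P1,P2 fixed per line; P3,P4 runs 00..11 left to right):
  rows 0-3 [P1,P2=00]: 0011  = hex 3
  rows 4-7 [P1,P2=01]: 0000  = hex 0
  rows 8-11 [P1,P2=10]: 0011  = hex 3
  rows 12-15 [P1,P2=11]: 0001  = hex 1
Output column (row 0 .. row 15) = 0011000000110001
Output column grouped in 4s = 0011 0000 0011 0001 = 0x3031
Convert to decimal digit by digit (value = value*16 + digit):
  3 -> 3
  3*16 + 0 = 48
  48*16 + 3 = 771
  771*16 + 1 = 12337
Decimal = 12337

12337


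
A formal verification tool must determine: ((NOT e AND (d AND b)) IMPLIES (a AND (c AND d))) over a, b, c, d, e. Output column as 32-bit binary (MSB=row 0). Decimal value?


Formula: ((NOT e AND (d AND b)) IMPLIES (a AND (c AND d))) over a, b, c, d, e (32 rows)
Evaluate each row (bits = a,b,c,d,e, MSB first):
  row 0 [00000]: ((NOT 0 AND (0 AND 0)) IMPLIES (0 AND (0 AND 0))) -> 1
  row 1 [00001]: ((NOT 1 AND (0 AND 0)) IMPLIES (0 AND (0 AND 0))) -> 1
  row 2 [00010]: ((NOT 0 AND (1 AND 0)) IMPLIES (0 AND (0 AND 1))) -> 1
  row 3 [00011]: ((NOT 1 AND (1 AND 0)) IMPLIES (0 AND (0 AND 1))) -> 1
  row 4 [00100]: ((NOT 0 AND (0 AND 0)) IMPLIES (0 AND (1 AND 0))) -> 1
  row 5 [00101]: ((NOT 1 AND (0 AND 0)) IMPLIES (0 AND (1 AND 0))) -> 1
  row 6 [00110]: ((NOT 0 AND (1 AND 0)) IMPLIES (0 AND (1 AND 1))) -> 1
  row 7 [00111]: ((NOT 1 AND (1 AND 0)) IMPLIES (0 AND (1 AND 1))) -> 1
  row 8 [01000]: ((NOT 0 AND (0 AND 1)) IMPLIES (0 AND (0 AND 0))) -> 1
  row 9 [01001]: ((NOT 1 AND (0 AND 1)) IMPLIES (0 AND (0 AND 0))) -> 1
  row 10 [01010]: ((NOT 0 AND (1 AND 1)) IMPLIES (0 AND (0 AND 1))) -> 0
  row 11 [01011]: ((NOT 1 AND (1 AND 1)) IMPLIES (0 AND (0 AND 1))) -> 1
  row 12 [01100]: ((NOT 0 AND (0 AND 1)) IMPLIES (0 AND (1 AND 0))) -> 1
  row 13 [01101]: ((NOT 1 AND (0 AND 1)) IMPLIES (0 AND (1 AND 0))) -> 1
  row 14 [01110]: ((NOT 0 AND (1 AND 1)) IMPLIES (0 AND (1 AND 1))) -> 0
  row 15 [01111]: ((NOT 1 AND (1 AND 1)) IMPLIES (0 AND (1 AND 1))) -> 1
  row 16 [10000]: ((NOT 0 AND (0 AND 0)) IMPLIES (1 AND (0 AND 0))) -> 1
  row 17 [10001]: ((NOT 1 AND (0 AND 0)) IMPLIES (1 AND (0 AND 0))) -> 1
  row 18 [10010]: ((NOT 0 AND (1 AND 0)) IMPLIES (1 AND (0 AND 1))) -> 1
  row 19 [10011]: ((NOT 1 AND (1 AND 0)) IMPLIES (1 AND (0 AND 1))) -> 1
  row 20 [10100]: ((NOT 0 AND (0 AND 0)) IMPLIES (1 AND (1 AND 0))) -> 1
  row 21 [10101]: ((NOT 1 AND (0 AND 0)) IMPLIES (1 AND (1 AND 0))) -> 1
  row 22 [10110]: ((NOT 0 AND (1 AND 0)) IMPLIES (1 AND (1 AND 1))) -> 1
  row 23 [10111]: ((NOT 1 AND (1 AND 0)) IMPLIES (1 AND (1 AND 1))) -> 1
  row 24 [11000]: ((NOT 0 AND (0 AND 1)) IMPLIES (1 AND (0 AND 0))) -> 1
  row 25 [11001]: ((NOT 1 AND (0 AND 1)) IMPLIES (1 AND (0 AND 0))) -> 1
  row 26 [11010]: ((NOT 0 AND (1 AND 1)) IMPLIES (1 AND (0 AND 1))) -> 0
  row 27 [11011]: ((NOT 1 AND (1 AND 1)) IMPLIES (1 AND (0 AND 1))) -> 1
  row 28 [11100]: ((NOT 0 AND (0 AND 1)) IMPLIES (1 AND (1 AND 0))) -> 1
  row 29 [11101]: ((NOT 1 AND (0 AND 1)) IMPLIES (1 AND (1 AND 0))) -> 1
  row 30 [11110]: ((NOT 0 AND (1 AND 1)) IMPLIES (1 AND (1 AND 1))) -> 1
  row 31 [11111]: ((NOT 1 AND (1 AND 1)) IMPLIES (1 AND (1 AND 1))) -> 1
Full result column, 4 rows per line (a,b,c fixed per line; d,e runs 00..11 left to right):
  rows 0-3 [a,b,c=000]: 1111  = hex F
  rows 4-7 [a,b,c=001]: 1111  = hex F
  rows 8-11 [a,b,c=010]: 1101  = hex D
  rows 12-15 [a,b,c=011]: 1101  = hex D
  rows 16-19 [a,b,c=100]: 1111  = hex F
  rows 20-23 [a,b,c=101]: 1111  = hex F
  rows 24-27 [a,b,c=110]: 1101  = hex D
  rows 28-31 [a,b,c=111]: 1111  = hex F
Output column (row 0 .. row 31) = 11111111110111011111111111011111
Output column grouped in 4s = 1111 1111 1101 1101 1111 1111 1101 1111 = 0xFFDDFFDF
Convert to decimal digit by digit (value = value*16 + digit):
  F -> 15
  15*16 + 15 (F) = 255
  255*16 + 13 (D) = 4093
  4093*16 + 13 (D) = 65501
  65501*16 + 15 (F) = 1048031
  1048031*16 + 15 (F) = 16768511
  16768511*16 + 13 (D) = 268296189
  268296189*16 + 15 (F) = 4292739039
Decimal = 4292739039

4292739039


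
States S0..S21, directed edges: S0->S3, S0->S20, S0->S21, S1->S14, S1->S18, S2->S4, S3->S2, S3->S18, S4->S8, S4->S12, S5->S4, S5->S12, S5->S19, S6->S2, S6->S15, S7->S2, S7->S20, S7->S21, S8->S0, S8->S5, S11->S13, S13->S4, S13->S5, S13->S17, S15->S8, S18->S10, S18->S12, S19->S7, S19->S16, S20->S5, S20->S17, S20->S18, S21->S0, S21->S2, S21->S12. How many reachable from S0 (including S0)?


BFS from S0:
  layer 0: {S0}
  layer 1: {S3, S20, S21}
  layer 2: {S2, S5, S12, S17, S18}
  layer 3: {S4, S10, S19}
  layer 4: {S7, S8, S16}
Reachable set: {S0, S2, S3, S4, S5, S7, S8, S10, S12, S16, S17, S18, S19, S20, S21}
Count = 15

15


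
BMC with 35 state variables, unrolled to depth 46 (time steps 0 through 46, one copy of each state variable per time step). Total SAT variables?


BMC unrolls to depth k, creating one copy of each state var for steps 0..k.
Step count = 46 + 1 = 47 (steps 0 through 46)
Vars per step = 35
Total = 35 * 47 = 1645

1645


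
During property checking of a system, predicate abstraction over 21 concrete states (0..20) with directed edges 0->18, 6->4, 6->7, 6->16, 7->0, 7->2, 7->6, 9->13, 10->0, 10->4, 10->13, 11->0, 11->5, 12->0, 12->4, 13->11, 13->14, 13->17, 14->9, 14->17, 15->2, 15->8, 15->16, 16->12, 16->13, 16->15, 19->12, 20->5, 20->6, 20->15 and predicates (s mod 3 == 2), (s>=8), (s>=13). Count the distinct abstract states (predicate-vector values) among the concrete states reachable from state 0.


BFS from 0:
Concrete reachable: {0, 18}
Abstract via predicates (s mod 3 == 2), (s>=8), (s>=13):
  (0,0,0) <- {0}
  (0,1,1) <- {18}
Distinct abstract states = 2

2


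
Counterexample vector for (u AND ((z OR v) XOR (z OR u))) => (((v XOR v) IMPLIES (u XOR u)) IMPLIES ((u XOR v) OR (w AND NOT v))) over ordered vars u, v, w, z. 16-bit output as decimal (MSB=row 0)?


F1 = (u AND ((z OR v) XOR (z OR u)))
F2 = (((v XOR v) IMPLIES (u XOR u)) IMPLIES ((u XOR v) OR (w AND NOT v)))
Counterexample to F1=>F2 is where F1=1 and F2=0.
Evaluate each row (bits = u,v,w,z, MSB first):
  row 0 [0000]: F1=0 F2=0 -> F1&~F2 -> 0
  row 1 [0001]: F1=0 F2=0 -> F1&~F2 -> 0
  row 2 [0010]: F1=0 F2=1 -> F1&~F2 -> 0
  row 3 [0011]: F1=0 F2=1 -> F1&~F2 -> 0
  row 4 [0100]: F1=0 F2=1 -> F1&~F2 -> 0
  row 5 [0101]: F1=0 F2=1 -> F1&~F2 -> 0
  row 6 [0110]: F1=0 F2=1 -> F1&~F2 -> 0
  row 7 [0111]: F1=0 F2=1 -> F1&~F2 -> 0
  row 8 [1000]: F1=1 F2=1 -> F1&~F2 -> 0
  row 9 [1001]: F1=0 F2=1 -> F1&~F2 -> 0
  row 10 [1010]: F1=1 F2=1 -> F1&~F2 -> 0
  row 11 [1011]: F1=0 F2=1 -> F1&~F2 -> 0
  row 12 [1100]: F1=0 F2=0 -> F1&~F2 -> 0
  row 13 [1101]: F1=0 F2=0 -> F1&~F2 -> 0
  row 14 [1110]: F1=0 F2=0 -> F1&~F2 -> 0
  row 15 [1111]: F1=0 F2=0 -> F1&~F2 -> 0
Full result column, 4 rows per line (u,v fixed per line; w,z runs 00..11 left to right):
  rows 0-3 [u,v=00]: 0000  = hex 0
  rows 4-7 [u,v=01]: 0000  = hex 0
  rows 8-11 [u,v=10]: 0000  = hex 0
  rows 12-15 [u,v=11]: 0000  = hex 0
Counterexample vector (row 0 .. row 15) = 0000000000000000
Output column grouped in 4s = 0000 0000 0000 0000 = 0x0000
Convert to decimal digit by digit (value = value*16 + digit):
  0 -> 0
  0*16 + 0 = 0
  0*16 + 0 = 0
  0*16 + 0 = 0
Decimal = 0

0


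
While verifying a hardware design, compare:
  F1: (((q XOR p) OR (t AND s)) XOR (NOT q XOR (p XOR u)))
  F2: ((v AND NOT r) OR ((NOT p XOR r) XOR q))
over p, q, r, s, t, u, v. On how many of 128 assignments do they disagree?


F1 = (((q XOR p) OR (t AND s)) XOR (NOT q XOR (p XOR u)))
F2 = ((v AND NOT r) OR ((NOT p XOR r) XOR q))
Evaluate both on each of 128 rows (bits = p,q,r,s,t,u,v):
  row 0 [0000000]: F1=1 F2=1 -> 0
  row 1 [0000001]: F1=1 F2=1 -> 0
  row 2 [0000010]: F1=0 F2=1 (differ) -> 1
  row 3 [0000011]: F1=0 F2=1 (differ) -> 1
  row 4 [0000100]: F1=1 F2=1 -> 0
  (every remaining row is evaluated the same way; all 128 results are listed next)
Full result column, 8 rows per line (p,q,r,s fixed per line; t,u,v runs 000..111 left to right):
  rows 0-7 [p,q,r,s=0000]: 00110011  (ones: 4)
  rows 8-15 [p,q,r,s=0001]: 00111100  (ones: 4)
  rows 16-23 [p,q,r,s=0010]: 11001100  (ones: 4)
  rows 24-31 [p,q,r,s=0011]: 11000011  (ones: 4)
  rows 32-39 [p,q,r,s=0100]: 10011001  (ones: 4)
  rows 40-47 [p,q,r,s=0101]: 10011001  (ones: 4)
  rows 48-55 [p,q,r,s=0110]: 00110011  (ones: 4)
  rows 56-63 [p,q,r,s=0111]: 00110011  (ones: 4)
  rows 64-71 [p,q,r,s=1000]: 10011001  (ones: 4)
  rows 72-79 [p,q,r,s=1001]: 10011001  (ones: 4)
  rows 80-87 [p,q,r,s=1010]: 00110011  (ones: 4)
  rows 88-95 [p,q,r,s=1011]: 00110011  (ones: 4)
  rows 96-103 [p,q,r,s=1100]: 00110011  (ones: 4)
  rows 104-111 [p,q,r,s=1101]: 00111100  (ones: 4)
  rows 112-119 [p,q,r,s=1110]: 11001100  (ones: 4)
  rows 120-127 [p,q,r,s=1111]: 11000011  (ones: 4)
Disagreements = 4+4+4+4+4+4+4+4+4+4+4+4+4+4+4+4 = 64

64


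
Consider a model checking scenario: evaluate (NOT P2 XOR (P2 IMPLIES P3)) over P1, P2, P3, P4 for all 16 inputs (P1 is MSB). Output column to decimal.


Formula: (NOT P2 XOR (P2 IMPLIES P3)) over P1, P2, P3, P4 (16 rows)
Evaluate each row (bits = P1,P2,P3,P4, MSB first):
  row 0 [0000]: (NOT 0 XOR (0 IMPLIES 0)) -> 0
  row 1 [0001]: (NOT 0 XOR (0 IMPLIES 0)) -> 0
  row 2 [0010]: (NOT 0 XOR (0 IMPLIES 1)) -> 0
  row 3 [0011]: (NOT 0 XOR (0 IMPLIES 1)) -> 0
  row 4 [0100]: (NOT 1 XOR (1 IMPLIES 0)) -> 0
  row 5 [0101]: (NOT 1 XOR (1 IMPLIES 0)) -> 0
  row 6 [0110]: (NOT 1 XOR (1 IMPLIES 1)) -> 1
  row 7 [0111]: (NOT 1 XOR (1 IMPLIES 1)) -> 1
  row 8 [1000]: (NOT 0 XOR (0 IMPLIES 0)) -> 0
  row 9 [1001]: (NOT 0 XOR (0 IMPLIES 0)) -> 0
  row 10 [1010]: (NOT 0 XOR (0 IMPLIES 1)) -> 0
  row 11 [1011]: (NOT 0 XOR (0 IMPLIES 1)) -> 0
  row 12 [1100]: (NOT 1 XOR (1 IMPLIES 0)) -> 0
  row 13 [1101]: (NOT 1 XOR (1 IMPLIES 0)) -> 0
  row 14 [1110]: (NOT 1 XOR (1 IMPLIES 1)) -> 1
  row 15 [1111]: (NOT 1 XOR (1 IMPLIES 1)) -> 1
Full result column, 4 rows per line (P1,P2 fixed per line; P3,P4 runs 00..11 left to right):
  rows 0-3 [P1,P2=00]: 0000  = hex 0
  rows 4-7 [P1,P2=01]: 0011  = hex 3
  rows 8-11 [P1,P2=10]: 0000  = hex 0
  rows 12-15 [P1,P2=11]: 0011  = hex 3
Output column (row 0 .. row 15) = 0000001100000011
Output column grouped in 4s = 0000 0011 0000 0011 = 0x0303
Convert to decimal digit by digit (value = value*16 + digit):
  0 -> 0
  0*16 + 3 = 3
  3*16 + 0 = 48
  48*16 + 3 = 771
Decimal = 771

771


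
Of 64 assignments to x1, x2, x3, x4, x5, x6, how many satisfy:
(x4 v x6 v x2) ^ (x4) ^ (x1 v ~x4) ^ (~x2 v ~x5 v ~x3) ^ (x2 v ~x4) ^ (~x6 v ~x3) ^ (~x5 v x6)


CNF with 7 clauses over 6 vars (64 assignments).
An assignment satisfies CNF iff every clause has >=1 true literal.
Check each row (bits = x1,x2,x3,x4,x5,x6; clause T/F shown):
  row 0 [000000]: clauses=FFTTTTT -> 0
  row 1 [000001]: clauses=TFTTTTT -> 0
  row 2 [000010]: clauses=FFTTTTF -> 0
  row 3 [000011]: clauses=TFTTTTT -> 0
  row 4 [000100]: clauses=TTFTFTT -> 0
  (every remaining row is evaluated the same way; all 64 results are listed next)
Full result column, 8 rows per line (x1,x2,x3 fixed per line; x4,x5,x6 runs 000..111 left to right):
  rows 0-7 [x1,x2,x3=000]: 00000000  (ones: 0)
  rows 8-15 [x1,x2,x3=001]: 00000000  (ones: 0)
  rows 16-23 [x1,x2,x3=010]: 00000000  (ones: 0)
  rows 24-31 [x1,x2,x3=011]: 00000000  (ones: 0)
  rows 32-39 [x1,x2,x3=100]: 00000000  (ones: 0)
  rows 40-47 [x1,x2,x3=101]: 00000000  (ones: 0)
  rows 48-55 [x1,x2,x3=110]: 00001101  (ones: 3)
  rows 56-63 [x1,x2,x3=111]: 00001000  (ones: 1)
Satisfying assignments = 0+0+0+0+0+0+3+1 = 4

4


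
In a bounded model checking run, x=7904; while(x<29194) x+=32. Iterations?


Step 1: x goes from 7904 toward 29194 by 32; the body runs while x<29194, so iterations = ceil((bound-start)/step)
Step 2: Distance=21290
Step 3: ceil(21290/32)=666

666


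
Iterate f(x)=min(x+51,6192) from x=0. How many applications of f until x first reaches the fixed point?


Step 1: x=0, cap=6192, increment=51
Step 2: x grows by 51 each step until capped at 6192; fixed point is x=6192
Step 3: iterations = ceil(6192/51) = 122

122


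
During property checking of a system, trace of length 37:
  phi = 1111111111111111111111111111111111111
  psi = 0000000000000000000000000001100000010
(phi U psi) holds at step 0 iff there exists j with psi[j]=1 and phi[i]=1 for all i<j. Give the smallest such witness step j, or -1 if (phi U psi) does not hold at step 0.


(phi U psi) at 0: need smallest j with psi[j]=1 and phi[i]=1 for all i in [0,j).
Scan from step 0:
  step 0: phi=1, psi=0 -> continue
  step 1: phi=1, psi=0 -> continue
  step 2: phi=1, psi=0 -> continue
  step 3: phi=1, psi=0 -> continue
  step 27: psi=1 and phi held for [0,27) -> witness found
Witness step = 27

27


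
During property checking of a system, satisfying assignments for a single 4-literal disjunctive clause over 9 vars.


Step 1: Total=2^9=512
Step 2: Unsat when all 4 false: 2^5=32
Step 3: Sat=512-32=480

480


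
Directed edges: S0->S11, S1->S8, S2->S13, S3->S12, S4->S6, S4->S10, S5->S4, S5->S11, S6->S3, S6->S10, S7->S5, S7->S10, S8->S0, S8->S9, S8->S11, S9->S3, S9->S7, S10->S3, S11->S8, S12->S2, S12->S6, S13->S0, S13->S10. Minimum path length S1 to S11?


BFS layer-by-layer from S1:
  dist 0: {S1}
  dist 1: {S8}
  dist 2: {S0, S9, S11}
  -> S11 reached at distance 2
Shortest path length = 2

2


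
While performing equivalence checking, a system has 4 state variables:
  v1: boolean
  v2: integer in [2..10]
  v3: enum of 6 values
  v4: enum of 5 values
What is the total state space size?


State space = product of domain sizes of all variables.
Domain sizes:
  v1 (boolean): 2
  v2 (integer in [2..10]): 9
  v3 (enum of 6 values): 6
  v4 (enum of 5 values): 5
Product = 2 * 9 * 6 * 5 = 540

540


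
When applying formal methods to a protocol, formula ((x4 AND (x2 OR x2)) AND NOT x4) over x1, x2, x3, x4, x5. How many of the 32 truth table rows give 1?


Formula: ((x4 AND (x2 OR x2)) AND NOT x4) over 5 vars (32 rows)
Evaluate each row (x1, x2, x3, x4, x5 as bits, MSB first):
  row 0 [00000]: ((0 AND (0 OR 0)) AND NOT 0) -> 0
  row 1 [00001]: ((0 AND (0 OR 0)) AND NOT 0) -> 0
  row 2 [00010]: ((1 AND (0 OR 0)) AND NOT 1) -> 0
  row 3 [00011]: ((1 AND (0 OR 0)) AND NOT 1) -> 0
  row 4 [00100]: ((0 AND (0 OR 0)) AND NOT 0) -> 0
  row 5 [00101]: ((0 AND (0 OR 0)) AND NOT 0) -> 0
  row 6 [00110]: ((1 AND (0 OR 0)) AND NOT 1) -> 0
  row 7 [00111]: ((1 AND (0 OR 0)) AND NOT 1) -> 0
  row 8 [01000]: ((0 AND (1 OR 1)) AND NOT 0) -> 0
  row 9 [01001]: ((0 AND (1 OR 1)) AND NOT 0) -> 0
  row 10 [01010]: ((1 AND (1 OR 1)) AND NOT 1) -> 0
  row 11 [01011]: ((1 AND (1 OR 1)) AND NOT 1) -> 0
  row 12 [01100]: ((0 AND (1 OR 1)) AND NOT 0) -> 0
  row 13 [01101]: ((0 AND (1 OR 1)) AND NOT 0) -> 0
  row 14 [01110]: ((1 AND (1 OR 1)) AND NOT 1) -> 0
  row 15 [01111]: ((1 AND (1 OR 1)) AND NOT 1) -> 0
  row 16 [10000]: ((0 AND (0 OR 0)) AND NOT 0) -> 0
  row 17 [10001]: ((0 AND (0 OR 0)) AND NOT 0) -> 0
  row 18 [10010]: ((1 AND (0 OR 0)) AND NOT 1) -> 0
  row 19 [10011]: ((1 AND (0 OR 0)) AND NOT 1) -> 0
  row 20 [10100]: ((0 AND (0 OR 0)) AND NOT 0) -> 0
  row 21 [10101]: ((0 AND (0 OR 0)) AND NOT 0) -> 0
  row 22 [10110]: ((1 AND (0 OR 0)) AND NOT 1) -> 0
  row 23 [10111]: ((1 AND (0 OR 0)) AND NOT 1) -> 0
  row 24 [11000]: ((0 AND (1 OR 1)) AND NOT 0) -> 0
  row 25 [11001]: ((0 AND (1 OR 1)) AND NOT 0) -> 0
  row 26 [11010]: ((1 AND (1 OR 1)) AND NOT 1) -> 0
  row 27 [11011]: ((1 AND (1 OR 1)) AND NOT 1) -> 0
  row 28 [11100]: ((0 AND (1 OR 1)) AND NOT 0) -> 0
  row 29 [11101]: ((0 AND (1 OR 1)) AND NOT 0) -> 0
  row 30 [11110]: ((1 AND (1 OR 1)) AND NOT 1) -> 0
  row 31 [11111]: ((1 AND (1 OR 1)) AND NOT 1) -> 0
Full result column, 8 rows per line (x1,x2 fixed per line; x3,x4,x5 runs 000..111 left to right):
  rows 0-7 [x1,x2=00]: 00000000  (ones: 0)
  rows 8-15 [x1,x2=01]: 00000000  (ones: 0)
  rows 16-23 [x1,x2=10]: 00000000  (ones: 0)
  rows 24-31 [x1,x2=11]: 00000000  (ones: 0)
Count of 1-rows = 0+0+0+0 = 0

0
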